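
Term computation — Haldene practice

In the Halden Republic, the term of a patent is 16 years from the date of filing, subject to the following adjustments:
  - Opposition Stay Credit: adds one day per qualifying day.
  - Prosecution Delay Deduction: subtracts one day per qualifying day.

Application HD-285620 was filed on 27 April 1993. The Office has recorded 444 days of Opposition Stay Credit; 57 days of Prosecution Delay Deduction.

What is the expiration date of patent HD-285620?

Base term: filing date + 16 years → 27 April 2009.
Opposition Stay Credit: +444 days → 15 July 2010.
Prosecution Delay Deduction: −57 days → 19 May 2010.

2010-05-19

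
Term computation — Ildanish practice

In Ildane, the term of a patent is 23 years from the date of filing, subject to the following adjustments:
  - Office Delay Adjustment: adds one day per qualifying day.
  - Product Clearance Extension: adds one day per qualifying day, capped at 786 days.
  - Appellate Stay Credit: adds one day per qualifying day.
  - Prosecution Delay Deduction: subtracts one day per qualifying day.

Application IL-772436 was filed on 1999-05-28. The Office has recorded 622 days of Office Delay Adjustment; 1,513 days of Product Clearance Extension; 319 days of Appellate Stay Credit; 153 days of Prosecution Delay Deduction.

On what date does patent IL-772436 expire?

Base term: filing date + 23 years → 28 May 2022.
Office Delay Adjustment: +622 days → 9 February 2024.
Product Clearance Extension: 1513 days claimed exceeds the 786-day cap, so +786 days → 5 April 2026.
Appellate Stay Credit: +319 days → 18 February 2027.
Prosecution Delay Deduction: −153 days → 18 September 2026.

September 18, 2026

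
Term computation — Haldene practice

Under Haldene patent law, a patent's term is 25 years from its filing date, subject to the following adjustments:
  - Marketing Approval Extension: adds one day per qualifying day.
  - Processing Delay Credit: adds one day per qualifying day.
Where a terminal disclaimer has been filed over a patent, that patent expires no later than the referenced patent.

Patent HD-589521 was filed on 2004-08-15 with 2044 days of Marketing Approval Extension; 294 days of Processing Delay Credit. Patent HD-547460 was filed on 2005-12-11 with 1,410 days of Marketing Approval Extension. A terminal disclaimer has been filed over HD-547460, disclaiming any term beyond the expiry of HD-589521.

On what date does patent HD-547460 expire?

Natural term of HD-547460:
  Base: filing + 25 years → 11 December 2030.
  Marketing Approval Extension: +1410 days → 21 October 2034.
Expiry of referenced patent HD-589521:
  Base: filing + 25 years → 15 August 2029.
  Marketing Approval Extension: +2044 days → 21 March 2035.
  Processing Delay Credit: +294 days → 9 January 2036.
Terminal disclaimer: HD-547460 expires on the earlier of 21 October 2034 and 9 January 2036.

October 21, 2034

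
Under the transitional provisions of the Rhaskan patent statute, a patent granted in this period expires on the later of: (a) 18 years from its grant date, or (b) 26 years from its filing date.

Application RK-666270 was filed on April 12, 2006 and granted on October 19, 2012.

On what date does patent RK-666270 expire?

(a) grant + 18 years → 19 October 2030.
(b) filing + 26 years → 12 April 2032.
Later of the two: 12 April 2032.

April 12, 2032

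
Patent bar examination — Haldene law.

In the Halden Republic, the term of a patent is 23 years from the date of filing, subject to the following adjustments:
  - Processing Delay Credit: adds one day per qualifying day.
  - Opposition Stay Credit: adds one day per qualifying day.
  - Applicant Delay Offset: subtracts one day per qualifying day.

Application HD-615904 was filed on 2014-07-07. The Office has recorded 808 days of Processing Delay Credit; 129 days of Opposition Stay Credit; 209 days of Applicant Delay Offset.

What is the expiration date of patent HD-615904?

July 5, 2039

Base term: filing date + 23 years → 7 July 2037.
Processing Delay Credit: +808 days → 23 September 2039.
Opposition Stay Credit: +129 days → 30 January 2040.
Applicant Delay Offset: −209 days → 5 July 2039.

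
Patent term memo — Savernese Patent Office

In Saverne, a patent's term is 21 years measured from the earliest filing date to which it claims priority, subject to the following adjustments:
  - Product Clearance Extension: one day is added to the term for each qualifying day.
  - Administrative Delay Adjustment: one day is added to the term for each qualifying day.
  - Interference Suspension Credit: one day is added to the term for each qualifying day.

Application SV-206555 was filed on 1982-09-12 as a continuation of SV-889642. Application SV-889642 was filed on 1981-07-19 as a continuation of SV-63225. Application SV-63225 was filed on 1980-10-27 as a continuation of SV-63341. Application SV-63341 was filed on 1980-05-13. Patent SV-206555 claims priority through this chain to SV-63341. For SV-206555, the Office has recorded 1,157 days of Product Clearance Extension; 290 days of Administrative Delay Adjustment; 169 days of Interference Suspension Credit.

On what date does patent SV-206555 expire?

Earliest priority filing: 13 May 1980.
Base term: 13 May 1980 + 21 years → 13 May 2001.
Product Clearance Extension: +1157 days → 13 July 2004.
Administrative Delay Adjustment: +290 days → 29 April 2005.
Interference Suspension Credit: +169 days → 15 October 2005.

2005-10-15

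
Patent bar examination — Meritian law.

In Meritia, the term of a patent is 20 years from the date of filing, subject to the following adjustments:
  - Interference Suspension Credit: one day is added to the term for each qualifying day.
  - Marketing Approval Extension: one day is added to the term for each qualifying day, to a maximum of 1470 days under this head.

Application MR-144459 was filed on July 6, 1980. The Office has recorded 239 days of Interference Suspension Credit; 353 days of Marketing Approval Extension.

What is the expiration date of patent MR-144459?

February 18, 2002

Base term: filing date + 20 years → 6 July 2000.
Interference Suspension Credit: +239 days → 2 March 2001.
Marketing Approval Extension: 353 days (within the 1470-day cap) → +353 days → 18 February 2002.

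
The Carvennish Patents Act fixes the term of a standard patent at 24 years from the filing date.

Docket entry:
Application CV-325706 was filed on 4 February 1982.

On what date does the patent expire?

Filing date + 24 years → 4 February 2006.

2006-02-04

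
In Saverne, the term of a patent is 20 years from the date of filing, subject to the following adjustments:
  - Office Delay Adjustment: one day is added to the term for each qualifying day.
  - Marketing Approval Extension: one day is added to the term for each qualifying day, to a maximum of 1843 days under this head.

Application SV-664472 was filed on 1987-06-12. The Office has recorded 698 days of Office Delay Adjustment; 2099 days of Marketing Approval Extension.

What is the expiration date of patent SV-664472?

Base term: filing date + 20 years → 12 June 2007.
Office Delay Adjustment: +698 days → 10 May 2009.
Marketing Approval Extension: 2099 days claimed exceeds the 1843-day cap, so +1843 days → 27 May 2014.

2014-05-27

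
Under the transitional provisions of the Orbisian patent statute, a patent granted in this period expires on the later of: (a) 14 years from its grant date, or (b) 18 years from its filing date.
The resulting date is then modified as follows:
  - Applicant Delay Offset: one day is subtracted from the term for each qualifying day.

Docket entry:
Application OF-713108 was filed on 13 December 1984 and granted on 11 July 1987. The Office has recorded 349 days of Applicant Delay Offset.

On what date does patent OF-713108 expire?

December 29, 2001

(a) grant + 14 years → 11 July 2001.
(b) filing + 18 years → 13 December 2002.
Later of the two: 13 December 2002.
Applicant Delay Offset: −349 days → 29 December 2001.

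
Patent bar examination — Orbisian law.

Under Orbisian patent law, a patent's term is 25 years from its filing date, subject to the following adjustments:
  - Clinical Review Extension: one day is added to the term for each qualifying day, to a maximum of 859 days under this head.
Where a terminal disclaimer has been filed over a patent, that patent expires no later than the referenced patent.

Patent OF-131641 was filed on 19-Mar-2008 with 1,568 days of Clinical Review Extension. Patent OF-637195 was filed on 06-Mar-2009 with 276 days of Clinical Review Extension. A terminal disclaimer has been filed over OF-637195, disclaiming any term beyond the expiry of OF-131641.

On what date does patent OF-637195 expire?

Natural term of OF-637195:
  Base: filing + 25 years → 6 March 2034.
  Clinical Review Extension: 276 days (within the 859-day cap) → +276 days → 7 December 2034.
Expiry of referenced patent OF-131641:
  Base: filing + 25 years → 19 March 2033.
  Clinical Review Extension: 1568 days claimed exceeds the 859-day cap, so +859 days → 26 July 2035.
Terminal disclaimer: OF-637195 expires on the earlier of 7 December 2034 and 26 July 2035.

December 7, 2034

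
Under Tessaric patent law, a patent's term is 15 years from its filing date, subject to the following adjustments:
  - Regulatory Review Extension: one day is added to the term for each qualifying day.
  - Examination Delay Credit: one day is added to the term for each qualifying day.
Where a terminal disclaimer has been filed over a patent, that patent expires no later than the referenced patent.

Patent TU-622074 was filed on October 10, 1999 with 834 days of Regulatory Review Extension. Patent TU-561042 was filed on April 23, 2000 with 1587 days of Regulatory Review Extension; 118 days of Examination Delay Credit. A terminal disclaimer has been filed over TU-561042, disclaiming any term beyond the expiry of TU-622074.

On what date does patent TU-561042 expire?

Natural term of TU-561042:
  Base: filing + 15 years → 23 April 2015.
  Regulatory Review Extension: +1587 days → 27 August 2019.
  Examination Delay Credit: +118 days → 23 December 2019.
Expiry of referenced patent TU-622074:
  Base: filing + 15 years → 10 October 2014.
  Regulatory Review Extension: +834 days → 21 January 2017.
Terminal disclaimer: TU-561042 expires on the earlier of 23 December 2019 and 21 January 2017.

January 21, 2017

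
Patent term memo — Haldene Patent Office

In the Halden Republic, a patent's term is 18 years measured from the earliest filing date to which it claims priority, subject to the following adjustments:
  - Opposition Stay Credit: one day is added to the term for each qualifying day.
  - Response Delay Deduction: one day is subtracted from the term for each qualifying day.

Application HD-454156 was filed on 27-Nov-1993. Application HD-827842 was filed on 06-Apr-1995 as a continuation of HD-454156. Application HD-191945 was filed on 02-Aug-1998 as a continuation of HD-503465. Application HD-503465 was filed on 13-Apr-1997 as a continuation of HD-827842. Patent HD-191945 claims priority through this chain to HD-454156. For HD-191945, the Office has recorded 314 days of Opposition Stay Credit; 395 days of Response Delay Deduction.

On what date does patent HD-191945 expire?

Earliest priority filing: 27 November 1993.
Base term: 27 November 1993 + 18 years → 27 November 2011.
Opposition Stay Credit: +314 days → 6 October 2012.
Response Delay Deduction: −395 days → 7 September 2011.

September 7, 2011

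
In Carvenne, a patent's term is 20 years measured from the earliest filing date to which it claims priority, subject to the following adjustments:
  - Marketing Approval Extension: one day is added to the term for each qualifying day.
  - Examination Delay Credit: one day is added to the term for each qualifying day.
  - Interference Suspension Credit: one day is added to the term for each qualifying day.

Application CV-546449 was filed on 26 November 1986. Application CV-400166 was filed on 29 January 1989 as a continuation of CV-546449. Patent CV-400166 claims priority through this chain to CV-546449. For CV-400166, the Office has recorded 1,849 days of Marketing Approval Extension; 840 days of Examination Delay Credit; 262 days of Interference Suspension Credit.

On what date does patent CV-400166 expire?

2014-12-25

Earliest priority filing: 26 November 1986.
Base term: 26 November 1986 + 20 years → 26 November 2006.
Marketing Approval Extension: +1849 days → 19 December 2011.
Examination Delay Credit: +840 days → 7 April 2014.
Interference Suspension Credit: +262 days → 25 December 2014.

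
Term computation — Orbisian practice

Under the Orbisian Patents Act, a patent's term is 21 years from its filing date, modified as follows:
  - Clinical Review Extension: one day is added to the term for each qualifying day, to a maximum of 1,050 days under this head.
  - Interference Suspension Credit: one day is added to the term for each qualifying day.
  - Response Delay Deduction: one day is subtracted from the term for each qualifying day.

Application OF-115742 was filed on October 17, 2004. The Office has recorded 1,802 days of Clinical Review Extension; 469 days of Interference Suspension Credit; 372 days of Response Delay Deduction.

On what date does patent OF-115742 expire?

Base term: filing date + 21 years → 17 October 2025.
Clinical Review Extension: 1802 days claimed exceeds the 1050-day cap, so +1050 days → 1 September 2028.
Interference Suspension Credit: +469 days → 14 December 2029.
Response Delay Deduction: −372 days → 7 December 2028.

December 7, 2028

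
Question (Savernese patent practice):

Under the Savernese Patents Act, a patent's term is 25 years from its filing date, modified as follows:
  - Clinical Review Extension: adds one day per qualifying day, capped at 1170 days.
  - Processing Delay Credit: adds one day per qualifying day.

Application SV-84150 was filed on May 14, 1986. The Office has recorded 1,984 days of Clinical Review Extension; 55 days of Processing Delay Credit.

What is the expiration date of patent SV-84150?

Base term: filing date + 25 years → 14 May 2011.
Clinical Review Extension: 1984 days claimed exceeds the 1170-day cap, so +1170 days → 27 July 2014.
Processing Delay Credit: +55 days → 20 September 2014.

2014-09-20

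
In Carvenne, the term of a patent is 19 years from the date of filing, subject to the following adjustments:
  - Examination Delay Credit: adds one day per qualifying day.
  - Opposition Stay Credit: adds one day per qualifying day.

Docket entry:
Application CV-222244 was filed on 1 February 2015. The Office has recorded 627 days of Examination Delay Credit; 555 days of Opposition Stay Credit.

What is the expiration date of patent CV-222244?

April 28, 2037

Base term: filing date + 19 years → 1 February 2034.
Examination Delay Credit: +627 days → 21 October 2035.
Opposition Stay Credit: +555 days → 28 April 2037.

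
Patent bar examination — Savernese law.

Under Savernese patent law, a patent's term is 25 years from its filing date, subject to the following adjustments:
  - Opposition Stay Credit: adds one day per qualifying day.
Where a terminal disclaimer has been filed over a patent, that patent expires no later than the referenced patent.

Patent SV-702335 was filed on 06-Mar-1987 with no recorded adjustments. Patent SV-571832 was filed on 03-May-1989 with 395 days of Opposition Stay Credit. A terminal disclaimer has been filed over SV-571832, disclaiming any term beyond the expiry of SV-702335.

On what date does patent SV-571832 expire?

2012-03-06

Natural term of SV-571832:
  Base: filing + 25 years → 3 May 2014.
  Opposition Stay Credit: +395 days → 2 June 2015.
Expiry of referenced patent SV-702335:
  Base: filing + 25 years → 6 March 2012.
Terminal disclaimer: SV-571832 expires on the earlier of 2 June 2015 and 6 March 2012.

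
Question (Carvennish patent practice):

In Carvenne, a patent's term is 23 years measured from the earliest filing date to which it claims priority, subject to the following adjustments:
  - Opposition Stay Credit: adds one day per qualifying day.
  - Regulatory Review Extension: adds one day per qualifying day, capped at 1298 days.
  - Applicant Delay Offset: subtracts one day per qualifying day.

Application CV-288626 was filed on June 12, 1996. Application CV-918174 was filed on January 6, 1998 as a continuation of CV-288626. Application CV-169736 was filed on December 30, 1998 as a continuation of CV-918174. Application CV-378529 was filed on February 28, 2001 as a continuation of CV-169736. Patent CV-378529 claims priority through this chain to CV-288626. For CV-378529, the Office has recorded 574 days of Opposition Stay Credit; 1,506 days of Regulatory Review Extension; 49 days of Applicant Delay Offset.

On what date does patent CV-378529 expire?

Earliest priority filing: 12 June 1996.
Base term: 12 June 1996 + 23 years → 12 June 2019.
Opposition Stay Credit: +574 days → 6 January 2021.
Regulatory Review Extension: 1506 days claimed exceeds the 1298-day cap, so +1298 days → 27 July 2024.
Applicant Delay Offset: −49 days → 8 June 2024.

2024-06-08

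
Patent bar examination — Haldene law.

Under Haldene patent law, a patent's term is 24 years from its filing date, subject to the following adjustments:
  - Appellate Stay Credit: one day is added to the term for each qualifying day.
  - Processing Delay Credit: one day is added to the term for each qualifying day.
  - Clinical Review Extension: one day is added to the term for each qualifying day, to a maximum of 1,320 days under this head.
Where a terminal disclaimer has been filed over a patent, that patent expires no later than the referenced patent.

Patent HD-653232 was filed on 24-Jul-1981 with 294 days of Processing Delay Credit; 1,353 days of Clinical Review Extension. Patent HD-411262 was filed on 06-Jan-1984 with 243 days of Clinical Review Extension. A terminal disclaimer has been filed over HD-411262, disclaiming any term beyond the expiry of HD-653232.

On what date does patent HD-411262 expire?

2008-09-05

Natural term of HD-411262:
  Base: filing + 24 years → 6 January 2008.
  Clinical Review Extension: 243 days (within the 1320-day cap) → +243 days → 5 September 2008.
Expiry of referenced patent HD-653232:
  Base: filing + 24 years → 24 July 2005.
  Processing Delay Credit: +294 days → 14 May 2006.
  Clinical Review Extension: 1353 days claimed exceeds the 1320-day cap, so +1320 days → 24 December 2009.
Terminal disclaimer: HD-411262 expires on the earlier of 5 September 2008 and 24 December 2009.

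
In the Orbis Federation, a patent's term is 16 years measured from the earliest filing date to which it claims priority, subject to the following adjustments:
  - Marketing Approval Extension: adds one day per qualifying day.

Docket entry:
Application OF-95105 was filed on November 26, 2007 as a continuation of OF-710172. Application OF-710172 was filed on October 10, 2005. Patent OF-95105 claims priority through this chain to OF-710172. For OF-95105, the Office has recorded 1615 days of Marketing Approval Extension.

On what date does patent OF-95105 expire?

Earliest priority filing: 10 October 2005.
Base term: 10 October 2005 + 16 years → 10 October 2021.
Marketing Approval Extension: +1615 days → 13 March 2026.

2026-03-13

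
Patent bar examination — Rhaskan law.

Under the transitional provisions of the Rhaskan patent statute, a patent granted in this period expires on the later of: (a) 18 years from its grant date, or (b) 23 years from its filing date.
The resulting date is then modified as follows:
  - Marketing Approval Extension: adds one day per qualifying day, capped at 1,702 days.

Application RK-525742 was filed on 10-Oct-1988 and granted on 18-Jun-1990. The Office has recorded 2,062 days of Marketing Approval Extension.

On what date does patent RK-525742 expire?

June 7, 2016

(a) grant + 18 years → 18 June 2008.
(b) filing + 23 years → 10 October 2011.
Later of the two: 10 October 2011.
Marketing Approval Extension: 2062 days claimed exceeds the 1702-day cap, so +1702 days → 7 June 2016.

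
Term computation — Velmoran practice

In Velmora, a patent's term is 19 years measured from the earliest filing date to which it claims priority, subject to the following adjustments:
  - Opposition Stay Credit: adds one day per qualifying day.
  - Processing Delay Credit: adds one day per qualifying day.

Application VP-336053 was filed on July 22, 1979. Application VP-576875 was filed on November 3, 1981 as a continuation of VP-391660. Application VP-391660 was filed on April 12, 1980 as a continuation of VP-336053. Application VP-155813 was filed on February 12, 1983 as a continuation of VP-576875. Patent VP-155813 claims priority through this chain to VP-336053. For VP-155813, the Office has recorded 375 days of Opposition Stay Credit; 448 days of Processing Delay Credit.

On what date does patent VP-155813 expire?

Earliest priority filing: 22 July 1979.
Base term: 22 July 1979 + 19 years → 22 July 1998.
Opposition Stay Credit: +375 days → 1 August 1999.
Processing Delay Credit: +448 days → 22 October 2000.

2000-10-22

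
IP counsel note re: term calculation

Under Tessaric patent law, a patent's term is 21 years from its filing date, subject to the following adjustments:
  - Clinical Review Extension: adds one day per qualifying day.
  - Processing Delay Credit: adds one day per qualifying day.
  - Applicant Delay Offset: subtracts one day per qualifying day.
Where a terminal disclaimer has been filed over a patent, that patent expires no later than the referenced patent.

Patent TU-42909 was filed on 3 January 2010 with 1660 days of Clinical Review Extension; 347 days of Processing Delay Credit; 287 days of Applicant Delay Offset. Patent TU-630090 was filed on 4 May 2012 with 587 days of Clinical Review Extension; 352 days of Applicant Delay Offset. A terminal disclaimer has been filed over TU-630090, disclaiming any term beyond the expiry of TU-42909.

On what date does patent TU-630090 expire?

Natural term of TU-630090:
  Base: filing + 21 years → 4 May 2033.
  Clinical Review Extension: +587 days → 12 December 2034.
  Applicant Delay Offset: −352 days → 25 December 2033.
Expiry of referenced patent TU-42909:
  Base: filing + 21 years → 3 January 2031.
  Clinical Review Extension: +1660 days → 21 July 2035.
  Processing Delay Credit: +347 days → 2 July 2036.
  Applicant Delay Offset: −287 days → 19 September 2035.
Terminal disclaimer: TU-630090 expires on the earlier of 25 December 2033 and 19 September 2035.

December 25, 2033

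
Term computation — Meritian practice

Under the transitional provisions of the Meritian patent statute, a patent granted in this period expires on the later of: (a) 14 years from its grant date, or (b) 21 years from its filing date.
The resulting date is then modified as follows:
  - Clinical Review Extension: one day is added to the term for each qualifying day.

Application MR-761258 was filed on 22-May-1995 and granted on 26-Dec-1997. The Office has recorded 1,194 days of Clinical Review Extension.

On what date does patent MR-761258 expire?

(a) grant + 14 years → 26 December 2011.
(b) filing + 21 years → 22 May 2016.
Later of the two: 22 May 2016.
Clinical Review Extension: +1194 days → 29 August 2019.

August 29, 2019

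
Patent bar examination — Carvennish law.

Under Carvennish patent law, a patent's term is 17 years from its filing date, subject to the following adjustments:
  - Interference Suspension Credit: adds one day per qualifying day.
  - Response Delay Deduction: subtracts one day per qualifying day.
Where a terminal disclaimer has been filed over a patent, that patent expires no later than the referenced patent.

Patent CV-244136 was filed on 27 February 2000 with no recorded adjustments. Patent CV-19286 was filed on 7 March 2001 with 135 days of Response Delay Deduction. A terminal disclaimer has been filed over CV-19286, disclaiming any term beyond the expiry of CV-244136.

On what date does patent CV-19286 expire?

2017-02-27

Natural term of CV-19286:
  Base: filing + 17 years → 7 March 2018.
  Response Delay Deduction: −135 days → 23 October 2017.
Expiry of referenced patent CV-244136:
  Base: filing + 17 years → 27 February 2017.
Terminal disclaimer: CV-19286 expires on the earlier of 23 October 2017 and 27 February 2017.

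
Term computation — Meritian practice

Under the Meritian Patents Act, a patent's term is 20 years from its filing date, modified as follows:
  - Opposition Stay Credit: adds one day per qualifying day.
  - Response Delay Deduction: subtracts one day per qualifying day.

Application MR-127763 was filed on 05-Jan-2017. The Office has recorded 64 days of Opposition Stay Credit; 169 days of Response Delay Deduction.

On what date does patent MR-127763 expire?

September 22, 2036

Base term: filing date + 20 years → 5 January 2037.
Opposition Stay Credit: +64 days → 10 March 2037.
Response Delay Deduction: −169 days → 22 September 2036.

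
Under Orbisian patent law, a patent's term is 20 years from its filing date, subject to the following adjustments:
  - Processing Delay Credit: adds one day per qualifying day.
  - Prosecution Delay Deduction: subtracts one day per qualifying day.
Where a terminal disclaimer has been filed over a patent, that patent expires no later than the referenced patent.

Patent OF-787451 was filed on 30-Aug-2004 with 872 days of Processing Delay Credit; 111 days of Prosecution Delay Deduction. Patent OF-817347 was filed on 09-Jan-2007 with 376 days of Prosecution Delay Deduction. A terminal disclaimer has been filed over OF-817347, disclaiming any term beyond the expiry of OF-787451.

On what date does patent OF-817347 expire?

2025-12-29

Natural term of OF-817347:
  Base: filing + 20 years → 9 January 2027.
  Prosecution Delay Deduction: −376 days → 29 December 2025.
Expiry of referenced patent OF-787451:
  Base: filing + 20 years → 30 August 2024.
  Processing Delay Credit: +872 days → 19 January 2027.
  Prosecution Delay Deduction: −111 days → 30 September 2026.
Terminal disclaimer: OF-817347 expires on the earlier of 29 December 2025 and 30 September 2026.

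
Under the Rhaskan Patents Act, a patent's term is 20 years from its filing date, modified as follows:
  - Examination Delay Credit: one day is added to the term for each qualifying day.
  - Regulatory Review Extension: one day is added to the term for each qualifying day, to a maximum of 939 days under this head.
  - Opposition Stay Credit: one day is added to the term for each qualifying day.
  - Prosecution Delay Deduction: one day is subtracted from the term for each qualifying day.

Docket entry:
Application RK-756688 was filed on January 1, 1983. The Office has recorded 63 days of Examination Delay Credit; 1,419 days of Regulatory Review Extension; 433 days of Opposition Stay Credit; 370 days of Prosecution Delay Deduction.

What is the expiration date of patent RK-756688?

December 1, 2005

Base term: filing date + 20 years → 1 January 2003.
Examination Delay Credit: +63 days → 5 March 2003.
Regulatory Review Extension: 1419 days claimed exceeds the 939-day cap, so +939 days → 29 September 2005.
Opposition Stay Credit: +433 days → 6 December 2006.
Prosecution Delay Deduction: −370 days → 1 December 2005.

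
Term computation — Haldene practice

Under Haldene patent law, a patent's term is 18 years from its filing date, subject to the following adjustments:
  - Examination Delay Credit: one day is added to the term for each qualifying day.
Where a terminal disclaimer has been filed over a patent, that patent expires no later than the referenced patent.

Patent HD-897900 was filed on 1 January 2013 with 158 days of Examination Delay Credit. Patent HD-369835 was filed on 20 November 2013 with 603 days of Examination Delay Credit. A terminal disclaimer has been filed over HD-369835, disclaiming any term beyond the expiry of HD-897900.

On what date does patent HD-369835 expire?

June 8, 2031

Natural term of HD-369835:
  Base: filing + 18 years → 20 November 2031.
  Examination Delay Credit: +603 days → 15 July 2033.
Expiry of referenced patent HD-897900:
  Base: filing + 18 years → 1 January 2031.
  Examination Delay Credit: +158 days → 8 June 2031.
Terminal disclaimer: HD-369835 expires on the earlier of 15 July 2033 and 8 June 2031.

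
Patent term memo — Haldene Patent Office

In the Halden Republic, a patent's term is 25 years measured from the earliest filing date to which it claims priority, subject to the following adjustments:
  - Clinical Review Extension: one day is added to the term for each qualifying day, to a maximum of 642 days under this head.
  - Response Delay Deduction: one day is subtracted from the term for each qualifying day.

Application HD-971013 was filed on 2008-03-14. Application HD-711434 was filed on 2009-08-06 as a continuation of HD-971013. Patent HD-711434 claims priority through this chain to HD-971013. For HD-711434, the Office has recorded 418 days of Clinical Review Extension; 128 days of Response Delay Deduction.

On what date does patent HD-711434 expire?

Earliest priority filing: 14 March 2008.
Base term: 14 March 2008 + 25 years → 14 March 2033.
Clinical Review Extension: 418 days (within the 642-day cap) → +418 days → 6 May 2034.
Response Delay Deduction: −128 days → 29 December 2033.

December 29, 2033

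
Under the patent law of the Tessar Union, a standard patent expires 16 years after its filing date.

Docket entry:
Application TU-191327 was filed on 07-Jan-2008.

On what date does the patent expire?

January 7, 2024

Filing date + 16 years → 7 January 2024.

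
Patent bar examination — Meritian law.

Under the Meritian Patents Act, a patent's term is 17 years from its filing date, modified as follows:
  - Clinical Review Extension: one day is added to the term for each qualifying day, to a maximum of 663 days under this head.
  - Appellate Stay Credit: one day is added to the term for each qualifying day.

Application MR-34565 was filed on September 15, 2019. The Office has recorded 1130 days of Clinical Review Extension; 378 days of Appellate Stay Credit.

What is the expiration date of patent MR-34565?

July 23, 2039

Base term: filing date + 17 years → 15 September 2036.
Clinical Review Extension: 1130 days claimed exceeds the 663-day cap, so +663 days → 10 July 2038.
Appellate Stay Credit: +378 days → 23 July 2039.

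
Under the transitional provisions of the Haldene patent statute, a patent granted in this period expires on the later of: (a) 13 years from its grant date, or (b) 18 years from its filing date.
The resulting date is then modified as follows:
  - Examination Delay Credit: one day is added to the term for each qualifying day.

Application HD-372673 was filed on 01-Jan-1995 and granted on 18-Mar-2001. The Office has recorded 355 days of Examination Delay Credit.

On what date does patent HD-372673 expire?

March 8, 2015

(a) grant + 13 years → 18 March 2014.
(b) filing + 18 years → 1 January 2013.
Later of the two: 18 March 2014.
Examination Delay Credit: +355 days → 8 March 2015.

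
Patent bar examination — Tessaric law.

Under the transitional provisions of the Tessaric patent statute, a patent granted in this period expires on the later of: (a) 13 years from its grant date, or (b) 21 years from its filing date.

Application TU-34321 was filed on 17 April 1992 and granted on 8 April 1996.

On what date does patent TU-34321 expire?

(a) grant + 13 years → 8 April 2009.
(b) filing + 21 years → 17 April 2013.
Later of the two: 17 April 2013.

April 17, 2013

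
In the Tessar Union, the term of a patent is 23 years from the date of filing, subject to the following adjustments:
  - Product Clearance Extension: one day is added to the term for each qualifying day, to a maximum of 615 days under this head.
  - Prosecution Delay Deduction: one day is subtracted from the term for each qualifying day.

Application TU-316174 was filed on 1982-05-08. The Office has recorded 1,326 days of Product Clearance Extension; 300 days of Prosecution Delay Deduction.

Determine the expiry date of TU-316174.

Base term: filing date + 23 years → 8 May 2005.
Product Clearance Extension: 1326 days claimed exceeds the 615-day cap, so +615 days → 13 January 2007.
Prosecution Delay Deduction: −300 days → 19 March 2006.

March 19, 2006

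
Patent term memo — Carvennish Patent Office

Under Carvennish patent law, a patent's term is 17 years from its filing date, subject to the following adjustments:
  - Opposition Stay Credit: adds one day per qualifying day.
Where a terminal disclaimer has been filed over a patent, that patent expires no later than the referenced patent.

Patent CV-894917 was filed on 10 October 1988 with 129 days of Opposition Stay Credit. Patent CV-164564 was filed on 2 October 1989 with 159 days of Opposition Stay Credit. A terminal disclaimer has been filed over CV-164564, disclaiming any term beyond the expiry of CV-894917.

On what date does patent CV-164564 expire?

Natural term of CV-164564:
  Base: filing + 17 years → 2 October 2006.
  Opposition Stay Credit: +159 days → 10 March 2007.
Expiry of referenced patent CV-894917:
  Base: filing + 17 years → 10 October 2005.
  Opposition Stay Credit: +129 days → 16 February 2006.
Terminal disclaimer: CV-164564 expires on the earlier of 10 March 2007 and 16 February 2006.

February 16, 2006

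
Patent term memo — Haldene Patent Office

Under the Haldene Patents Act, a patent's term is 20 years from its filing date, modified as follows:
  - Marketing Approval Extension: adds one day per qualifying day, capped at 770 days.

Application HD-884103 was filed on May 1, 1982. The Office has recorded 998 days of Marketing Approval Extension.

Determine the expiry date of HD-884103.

Base term: filing date + 20 years → 1 May 2002.
Marketing Approval Extension: 998 days claimed exceeds the 770-day cap, so +770 days → 9 June 2004.

2004-06-09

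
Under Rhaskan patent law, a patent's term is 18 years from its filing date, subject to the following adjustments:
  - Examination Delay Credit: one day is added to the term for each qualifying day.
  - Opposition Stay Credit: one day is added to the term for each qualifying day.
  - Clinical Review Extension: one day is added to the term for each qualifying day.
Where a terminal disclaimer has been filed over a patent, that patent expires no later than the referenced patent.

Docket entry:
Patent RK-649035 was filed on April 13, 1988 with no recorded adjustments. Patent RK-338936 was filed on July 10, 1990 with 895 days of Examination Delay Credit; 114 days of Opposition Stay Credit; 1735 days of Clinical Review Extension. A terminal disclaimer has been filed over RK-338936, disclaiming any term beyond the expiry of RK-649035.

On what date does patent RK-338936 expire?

April 13, 2006

Natural term of RK-338936:
  Base: filing + 18 years → 10 July 2008.
  Examination Delay Credit: +895 days → 22 December 2010.
  Opposition Stay Credit: +114 days → 15 April 2011.
  Clinical Review Extension: +1735 days → 14 January 2016.
Expiry of referenced patent RK-649035:
  Base: filing + 18 years → 13 April 2006.
Terminal disclaimer: RK-338936 expires on the earlier of 14 January 2016 and 13 April 2006.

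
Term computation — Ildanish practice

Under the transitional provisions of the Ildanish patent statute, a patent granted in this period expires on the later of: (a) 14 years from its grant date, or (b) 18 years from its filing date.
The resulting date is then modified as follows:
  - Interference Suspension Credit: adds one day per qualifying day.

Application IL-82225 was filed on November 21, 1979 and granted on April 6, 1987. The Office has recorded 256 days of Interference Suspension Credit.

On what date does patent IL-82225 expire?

(a) grant + 14 years → 6 April 2001.
(b) filing + 18 years → 21 November 1997.
Later of the two: 6 April 2001.
Interference Suspension Credit: +256 days → 18 December 2001.

December 18, 2001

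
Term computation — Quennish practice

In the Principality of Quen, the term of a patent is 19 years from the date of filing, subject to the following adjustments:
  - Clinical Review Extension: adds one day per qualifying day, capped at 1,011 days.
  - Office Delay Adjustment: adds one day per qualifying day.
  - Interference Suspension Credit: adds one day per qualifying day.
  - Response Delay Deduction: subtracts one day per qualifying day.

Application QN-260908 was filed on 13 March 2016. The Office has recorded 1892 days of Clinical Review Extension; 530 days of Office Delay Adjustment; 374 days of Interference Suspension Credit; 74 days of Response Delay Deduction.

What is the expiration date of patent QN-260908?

Base term: filing date + 19 years → 13 March 2035.
Clinical Review Extension: 1892 days claimed exceeds the 1011-day cap, so +1011 days → 18 December 2037.
Office Delay Adjustment: +530 days → 1 June 2039.
Interference Suspension Credit: +374 days → 9 June 2040.
Response Delay Deduction: −74 days → 27 March 2040.

2040-03-27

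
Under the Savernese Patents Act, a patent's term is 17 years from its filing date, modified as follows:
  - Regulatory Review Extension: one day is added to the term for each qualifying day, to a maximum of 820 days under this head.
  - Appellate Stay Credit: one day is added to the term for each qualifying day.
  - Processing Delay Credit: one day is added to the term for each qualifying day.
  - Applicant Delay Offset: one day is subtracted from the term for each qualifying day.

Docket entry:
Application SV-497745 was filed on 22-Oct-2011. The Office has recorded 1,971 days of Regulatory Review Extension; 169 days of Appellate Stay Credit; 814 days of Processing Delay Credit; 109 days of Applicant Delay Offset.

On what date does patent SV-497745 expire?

Base term: filing date + 17 years → 22 October 2028.
Regulatory Review Extension: 1971 days claimed exceeds the 820-day cap, so +820 days → 20 January 2031.
Appellate Stay Credit: +169 days → 8 July 2031.
Processing Delay Credit: +814 days → 29 September 2033.
Applicant Delay Offset: −109 days → 12 June 2033.

2033-06-12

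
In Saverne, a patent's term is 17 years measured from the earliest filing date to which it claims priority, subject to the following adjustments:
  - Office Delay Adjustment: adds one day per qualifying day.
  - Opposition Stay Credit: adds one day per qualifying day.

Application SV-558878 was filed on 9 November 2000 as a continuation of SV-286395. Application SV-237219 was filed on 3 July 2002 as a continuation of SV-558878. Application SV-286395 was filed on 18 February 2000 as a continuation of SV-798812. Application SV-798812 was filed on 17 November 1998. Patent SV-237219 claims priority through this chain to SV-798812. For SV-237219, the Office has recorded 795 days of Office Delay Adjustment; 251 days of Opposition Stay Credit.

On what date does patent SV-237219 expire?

Earliest priority filing: 17 November 1998.
Base term: 17 November 1998 + 17 years → 17 November 2015.
Office Delay Adjustment: +795 days → 20 January 2018.
Opposition Stay Credit: +251 days → 28 September 2018.

2018-09-28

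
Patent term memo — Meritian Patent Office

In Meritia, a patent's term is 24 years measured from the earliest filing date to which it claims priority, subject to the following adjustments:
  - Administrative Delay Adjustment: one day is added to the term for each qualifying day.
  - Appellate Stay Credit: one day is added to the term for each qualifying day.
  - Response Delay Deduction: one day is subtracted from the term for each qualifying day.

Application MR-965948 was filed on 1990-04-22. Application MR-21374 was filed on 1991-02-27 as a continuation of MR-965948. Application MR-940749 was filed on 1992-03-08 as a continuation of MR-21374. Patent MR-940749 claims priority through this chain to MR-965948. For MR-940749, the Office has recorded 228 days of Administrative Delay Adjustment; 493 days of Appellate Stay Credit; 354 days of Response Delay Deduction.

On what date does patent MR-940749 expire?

April 24, 2015

Earliest priority filing: 22 April 1990.
Base term: 22 April 1990 + 24 years → 22 April 2014.
Administrative Delay Adjustment: +228 days → 6 December 2014.
Appellate Stay Credit: +493 days → 12 April 2016.
Response Delay Deduction: −354 days → 24 April 2015.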